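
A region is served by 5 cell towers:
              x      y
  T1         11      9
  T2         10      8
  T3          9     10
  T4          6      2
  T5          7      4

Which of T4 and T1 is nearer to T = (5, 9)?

Compare squared distances:
|TT4|² = (5−6)² + (9−2)² = 1 + 49 = 50
|TT1|² = (5−11)² + (9−9)² = 36 + 0 = 36
50 > 36, so T1 is closer.

T1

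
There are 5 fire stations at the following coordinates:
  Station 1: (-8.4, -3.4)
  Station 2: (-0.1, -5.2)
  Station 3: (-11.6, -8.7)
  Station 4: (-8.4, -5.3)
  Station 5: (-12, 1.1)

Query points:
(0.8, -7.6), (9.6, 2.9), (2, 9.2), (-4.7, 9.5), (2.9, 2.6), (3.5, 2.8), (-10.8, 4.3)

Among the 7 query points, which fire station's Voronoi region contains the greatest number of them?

Station 2

(0.8, -7.6) — d² to each: Station 1:102.28, Station 2:6.57, Station 3:154.97, Station 4:89.93, Station 5:239.53 → nearest is Station 2
(9.6, 2.9) — d² to each: Station 1:363.69, Station 2:159.7, Station 3:584, Station 4:391.24, Station 5:469.8 → nearest is Station 2
(2, 9.2) — d² to each: Station 1:266.92, Station 2:211.77, Station 3:505.37, Station 4:318.41, Station 5:261.61 → nearest is Station 2
(-4.7, 9.5) — d² to each: Station 1:180.1, Station 2:237.25, Station 3:378.85, Station 4:232.73, Station 5:123.85 → nearest is Station 5
(2.9, 2.6) — d² to each: Station 1:163.69, Station 2:69.84, Station 3:337.94, Station 4:190.1, Station 5:224.26 → nearest is Station 2
(3.5, 2.8) — d² to each: Station 1:180.05, Station 2:76.96, Station 3:360.26, Station 4:207.22, Station 5:243.14 → nearest is Station 2
(-10.8, 4.3) — d² to each: Station 1:65.05, Station 2:204.74, Station 3:169.64, Station 4:97.92, Station 5:11.68 → nearest is Station 5
Tally — Station 2:5, Station 5:2. Station 2 captures the most (5).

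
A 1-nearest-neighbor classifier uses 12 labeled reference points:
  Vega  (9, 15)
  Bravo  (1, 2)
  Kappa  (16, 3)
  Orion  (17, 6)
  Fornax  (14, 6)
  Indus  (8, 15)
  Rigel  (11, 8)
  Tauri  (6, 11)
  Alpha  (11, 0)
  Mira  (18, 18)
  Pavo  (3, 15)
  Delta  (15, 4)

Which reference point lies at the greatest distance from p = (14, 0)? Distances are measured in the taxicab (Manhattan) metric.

Pavo

d(p, Vega) = 5 + 15 = 20
d(p, Bravo) = 13 + 2 = 15
d(p, Kappa) = 2 + 3 = 5
d(p, Orion) = 3 + 6 = 9
d(p, Fornax) = 0 + 6 = 6
d(p, Indus) = 6 + 15 = 21
d(p, Rigel) = 3 + 8 = 11
d(p, Tauri) = 8 + 11 = 19
d(p, Alpha) = 3 + 0 = 3
d(p, Mira) = 4 + 18 = 22
d(p, Pavo) = 11 + 15 = 26
d(p, Delta) = 1 + 4 = 5
The largest is to Pavo.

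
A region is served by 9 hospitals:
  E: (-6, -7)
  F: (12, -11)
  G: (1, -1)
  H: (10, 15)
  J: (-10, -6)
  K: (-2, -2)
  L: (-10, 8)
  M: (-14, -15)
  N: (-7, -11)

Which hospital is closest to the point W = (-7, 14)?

L

Squared Euclidean distances:
|WE|² = 1 + 441 = 442
|WF|² = 361 + 625 = 986
|WG|² = 64 + 225 = 289
|WH|² = 289 + 1 = 290
|WJ|² = 9 + 400 = 409
|WK|² = 25 + 256 = 281
|WL|² = 9 + 36 = 45
|WM|² = 49 + 841 = 890
|WN|² = 0 + 625 = 625
The smallest is to L, so W lies in the Voronoi region of L.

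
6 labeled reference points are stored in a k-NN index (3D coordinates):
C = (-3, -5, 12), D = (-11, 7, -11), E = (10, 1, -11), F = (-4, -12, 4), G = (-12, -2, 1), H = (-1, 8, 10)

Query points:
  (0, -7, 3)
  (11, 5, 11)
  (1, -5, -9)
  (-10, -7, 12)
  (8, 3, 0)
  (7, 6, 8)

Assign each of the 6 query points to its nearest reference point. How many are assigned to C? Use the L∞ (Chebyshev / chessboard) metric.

(0, -7, 3) — d to each: C:9, D:14, E:14, F:5, G:12, H:15 → nearest is F
(11, 5, 11) — d to each: C:14, D:22, E:22, F:17, G:23, H:12 → nearest is H
(1, -5, -9) — d to each: C:21, D:12, E:9, F:13, G:13, H:19 → nearest is E
(-10, -7, 12) — d to each: C:7, D:23, E:23, F:8, G:11, H:15 → nearest is C
(8, 3, 0) — d to each: C:12, D:19, E:11, F:15, G:20, H:10 → nearest is H
(7, 6, 8) — d to each: C:11, D:19, E:19, F:18, G:19, H:8 → nearest is H
1 of the 6 points has C as nearest.

1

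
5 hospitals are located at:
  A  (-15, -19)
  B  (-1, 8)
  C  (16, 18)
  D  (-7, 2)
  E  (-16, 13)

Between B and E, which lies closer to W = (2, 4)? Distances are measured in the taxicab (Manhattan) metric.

d(W,B) = |2−(-1)| + |4−8| = 3 + 4 = 7
d(W,E) = |2−(-16)| + |4−13| = 18 + 9 = 27
7 < 27, so B is closer.

B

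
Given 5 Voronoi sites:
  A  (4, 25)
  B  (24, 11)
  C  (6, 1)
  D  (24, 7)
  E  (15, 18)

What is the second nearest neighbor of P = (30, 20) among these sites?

Squared Euclidean distances:
|PA|² = (30−4)² + (20−25)² = 676 + 25 = 701
|PB|² = (30−24)² + (20−11)² = 36 + 81 = 117
|PC|² = (30−6)² + (20−1)² = 576 + 361 = 937
|PD|² = (30−24)² + (20−7)² = 36 + 169 = 205
|PE|² = (30−15)² + (20−18)² = 225 + 4 = 229
Sorted ascending: B, D, E, … — the second-nearest is D.

D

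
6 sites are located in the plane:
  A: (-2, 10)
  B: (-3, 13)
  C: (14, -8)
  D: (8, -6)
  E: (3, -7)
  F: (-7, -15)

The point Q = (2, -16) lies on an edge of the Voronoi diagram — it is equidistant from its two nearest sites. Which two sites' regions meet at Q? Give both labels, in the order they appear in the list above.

Squared distances from Q to each site:
|QA|² = (2−(-2))² + (-16−10)² = 16 + 676 = 692
|QB|² = (2−(-3))² + (-16−13)² = 25 + 841 = 866
|QC|² = (2−14)² + (-16−(-8))² = 144 + 64 = 208
|QD|² = (2−8)² + (-16−(-6))² = 36 + 100 = 136
|QE|² = (2−3)² + (-16−(-7))² = 1 + 81 = 82
|QF|² = (2−(-7))² + (-16−(-15))² = 81 + 1 = 82
Q is equidistant from E and F (both at squared distance 82), and every other site is strictly farther — so Q lies on the E–F Voronoi edge.

E and F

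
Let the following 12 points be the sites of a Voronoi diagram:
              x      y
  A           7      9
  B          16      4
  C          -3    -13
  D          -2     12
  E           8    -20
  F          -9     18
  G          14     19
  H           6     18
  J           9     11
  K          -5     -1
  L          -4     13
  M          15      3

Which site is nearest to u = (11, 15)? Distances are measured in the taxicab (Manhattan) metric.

J

d(u,A) = |11−7| + |15−9| = 4 + 6 = 10
d(u,B) = |11−16| + |15−4| = 5 + 11 = 16
d(u,C) = |11−(-3)| + |15−(-13)| = 14 + 28 = 42
d(u,D) = |11−(-2)| + |15−12| = 13 + 3 = 16
d(u,E) = |11−8| + |15−(-20)| = 3 + 35 = 38
d(u,F) = |11−(-9)| + |15−18| = 20 + 3 = 23
d(u,G) = |11−14| + |15−19| = 3 + 4 = 7
d(u,H) = |11−6| + |15−18| = 5 + 3 = 8
d(u,J) = |11−9| + |15−11| = 2 + 4 = 6
d(u,K) = |11−(-5)| + |15−(-1)| = 16 + 16 = 32
d(u,L) = |11−(-4)| + |15−13| = 15 + 2 = 17
d(u,M) = |11−15| + |15−3| = 4 + 12 = 16
Minimum is at J.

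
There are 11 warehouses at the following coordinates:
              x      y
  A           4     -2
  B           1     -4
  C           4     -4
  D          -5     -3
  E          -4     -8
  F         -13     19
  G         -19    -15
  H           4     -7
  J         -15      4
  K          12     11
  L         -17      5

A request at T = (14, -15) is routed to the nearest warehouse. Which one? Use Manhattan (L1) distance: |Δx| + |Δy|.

H

d(T,A) = 10 + 13 = 23
d(T,B) = 13 + 11 = 24
d(T,C) = 10 + 11 = 21
d(T,D) = 19 + 12 = 31
d(T,E) = 18 + 7 = 25
d(T,F) = 27 + 34 = 61
d(T,G) = 33 + 0 = 33
d(T,H) = 10 + 8 = 18
d(T,J) = 29 + 19 = 48
d(T,K) = 2 + 26 = 28
d(T,L) = 31 + 20 = 51
Minimum is at H.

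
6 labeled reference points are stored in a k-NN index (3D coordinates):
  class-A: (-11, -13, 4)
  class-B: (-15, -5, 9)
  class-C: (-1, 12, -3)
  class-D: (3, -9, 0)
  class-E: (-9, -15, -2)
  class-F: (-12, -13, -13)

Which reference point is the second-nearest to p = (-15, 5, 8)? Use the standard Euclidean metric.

Squared Euclidean distances:
d²(p, class-A) = (-15−(-11))² + (5−(-13))² + (8−4)² = 16 + 324 + 16 = 356
d²(p, class-B) = (-15−(-15))² + (5−(-5))² + (8−9)² = 0 + 100 + 1 = 101
d²(p, class-C) = (-15−(-1))² + (5−12)² + (8−(-3))² = 196 + 49 + 121 = 366
d²(p, class-D) = (-15−3)² + (5−(-9))² + (8−0)² = 324 + 196 + 64 = 584
d²(p, class-E) = (-15−(-9))² + (5−(-15))² + (8−(-2))² = 36 + 400 + 100 = 536
d²(p, class-F) = (-15−(-12))² + (5−(-13))² + (8−(-13))² = 9 + 324 + 441 = 774
Sorted ascending: class-B, class-A, class-C, … — the second-nearest is class-A.

class-A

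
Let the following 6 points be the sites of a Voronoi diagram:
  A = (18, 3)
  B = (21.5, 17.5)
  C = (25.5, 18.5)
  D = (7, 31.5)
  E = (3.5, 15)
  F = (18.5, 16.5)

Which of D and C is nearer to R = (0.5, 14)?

D

Compare squared distances:
|RD|² = (0.5−7)² + (14−31.5)² = 42.25 + 306.25 = 348.5
|RC|² = (0.5−25.5)² + (14−18.5)² = 625 + 20.25 = 645.25
348.5 < 645.25, so D is closer.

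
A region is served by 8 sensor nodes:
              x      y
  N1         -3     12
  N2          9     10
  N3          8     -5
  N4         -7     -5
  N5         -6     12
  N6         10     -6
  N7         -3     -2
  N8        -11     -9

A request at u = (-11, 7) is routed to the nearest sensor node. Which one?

Since √ is increasing, it suffices to compare squared distances:
|uN1|² = (-11−(-3))² + (7−12)² = 64 + 25 = 89
|uN2|² = (-11−9)² + (7−10)² = 400 + 9 = 409
|uN3|² = (-11−8)² + (7−(-5))² = 361 + 144 = 505
|uN4|² = (-11−(-7))² + (7−(-5))² = 16 + 144 = 160
|uN5|² = (-11−(-6))² + (7−12)² = 25 + 25 = 50
|uN6|² = (-11−10)² + (7−(-6))² = 441 + 169 = 610
|uN7|² = (-11−(-3))² + (7−(-2))² = 64 + 81 = 145
|uN8|² = (-11−(-11))² + (7−(-9))² = 0 + 256 = 256
Minimum is at N5.

N5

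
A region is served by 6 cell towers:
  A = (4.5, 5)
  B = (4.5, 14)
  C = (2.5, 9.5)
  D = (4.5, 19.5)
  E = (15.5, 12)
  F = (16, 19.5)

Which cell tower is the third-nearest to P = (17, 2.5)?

C

Squared Euclidean distances:
|PA|² = (17−4.5)² + (2.5−5)² = 156.25 + 6.25 = 162.5
|PB|² = (17−4.5)² + (2.5−14)² = 156.25 + 132.25 = 288.5
|PC|² = (17−2.5)² + (2.5−9.5)² = 210.25 + 49 = 259.25
|PD|² = (17−4.5)² + (2.5−19.5)² = 156.25 + 289 = 445.25
|PE|² = (17−15.5)² + (2.5−12)² = 2.25 + 90.25 = 92.5
|PF|² = (17−16)² + (2.5−19.5)² = 1 + 289 = 290
Sorted ascending: E, A, C, B, … — the third-nearest is C.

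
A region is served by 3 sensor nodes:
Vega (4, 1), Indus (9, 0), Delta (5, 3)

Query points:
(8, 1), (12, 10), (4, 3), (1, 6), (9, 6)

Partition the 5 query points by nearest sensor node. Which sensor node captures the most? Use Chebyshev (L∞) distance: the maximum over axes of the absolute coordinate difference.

(8, 1) — d to each: Vega:4, Indus:1, Delta:3 → nearest is Indus
(12, 10) — d to each: Vega:9, Indus:10, Delta:7 → nearest is Delta
(4, 3) — d to each: Vega:2, Indus:5, Delta:1 → nearest is Delta
(1, 6) — d to each: Vega:5, Indus:8, Delta:4 → nearest is Delta
(9, 6) — d to each: Vega:5, Indus:6, Delta:4 → nearest is Delta
Tally — Indus:1, Delta:4. Delta captures the most (4).

Delta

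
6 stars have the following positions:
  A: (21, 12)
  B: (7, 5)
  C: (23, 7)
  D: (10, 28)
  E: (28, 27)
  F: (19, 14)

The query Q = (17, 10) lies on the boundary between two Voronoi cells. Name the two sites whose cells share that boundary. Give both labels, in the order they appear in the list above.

A and F

Squared distances from Q to each site:
|QA|² = (17−21)² + (10−12)² = 16 + 4 = 20
|QB|² = (17−7)² + (10−5)² = 100 + 25 = 125
|QC|² = (17−23)² + (10−7)² = 36 + 9 = 45
|QD|² = (17−10)² + (10−28)² = 49 + 324 = 373
|QE|² = (17−28)² + (10−27)² = 121 + 289 = 410
|QF|² = (17−19)² + (10−14)² = 4 + 16 = 20
Q is equidistant from A and F (both at squared distance 20), and every other site is strictly farther — so Q lies on the A–F Voronoi edge.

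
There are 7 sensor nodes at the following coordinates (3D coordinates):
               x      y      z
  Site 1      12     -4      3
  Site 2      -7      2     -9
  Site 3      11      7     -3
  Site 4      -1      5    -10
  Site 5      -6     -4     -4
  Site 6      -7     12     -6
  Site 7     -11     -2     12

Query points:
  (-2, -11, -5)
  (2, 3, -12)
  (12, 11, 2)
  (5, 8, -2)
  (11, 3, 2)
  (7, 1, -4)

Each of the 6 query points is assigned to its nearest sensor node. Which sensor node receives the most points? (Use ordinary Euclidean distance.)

Site 3

(-2, -11, -5) — d² to each: Site 1:309, Site 2:210, Site 3:497, Site 4:282, Site 5:66, Site 6:555, Site 7:451 → nearest is Site 5
(2, 3, -12) — d² to each: Site 1:374, Site 2:91, Site 3:178, Site 4:17, Site 5:177, Site 6:198, Site 7:770 → nearest is Site 4
(12, 11, 2) — d² to each: Site 1:226, Site 2:563, Site 3:42, Site 4:349, Site 5:585, Site 6:426, Site 7:798 → nearest is Site 3
(5, 8, -2) — d² to each: Site 1:218, Site 2:229, Site 3:38, Site 4:109, Site 5:269, Site 6:176, Site 7:552 → nearest is Site 3
(11, 3, 2) — d² to each: Site 1:51, Site 2:446, Site 3:41, Site 4:292, Site 5:374, Site 6:469, Site 7:609 → nearest is Site 3
(7, 1, -4) — d² to each: Site 1:99, Site 2:222, Site 3:53, Site 4:116, Site 5:194, Site 6:321, Site 7:589 → nearest is Site 3
Tally — Site 3:4, Site 4:1, Site 5:1. Site 3 captures the most (4).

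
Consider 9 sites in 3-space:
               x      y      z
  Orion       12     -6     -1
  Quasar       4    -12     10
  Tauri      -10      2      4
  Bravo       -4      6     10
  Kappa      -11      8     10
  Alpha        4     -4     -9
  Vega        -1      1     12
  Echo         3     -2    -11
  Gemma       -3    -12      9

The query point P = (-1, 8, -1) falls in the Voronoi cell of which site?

Bravo

Since √ is increasing, it suffices to compare squared distances:
d²(P, Orion) = 169 + 196 + 0 = 365
d²(P, Quasar) = 25 + 400 + 121 = 546
d²(P, Tauri) = 81 + 36 + 25 = 142
d²(P, Bravo) = 9 + 4 + 121 = 134
d²(P, Kappa) = 100 + 0 + 121 = 221
d²(P, Alpha) = 25 + 144 + 64 = 233
d²(P, Vega) = 0 + 49 + 169 = 218
d²(P, Echo) = 16 + 100 + 100 = 216
d²(P, Gemma) = 4 + 400 + 100 = 504
Minimum is at Bravo.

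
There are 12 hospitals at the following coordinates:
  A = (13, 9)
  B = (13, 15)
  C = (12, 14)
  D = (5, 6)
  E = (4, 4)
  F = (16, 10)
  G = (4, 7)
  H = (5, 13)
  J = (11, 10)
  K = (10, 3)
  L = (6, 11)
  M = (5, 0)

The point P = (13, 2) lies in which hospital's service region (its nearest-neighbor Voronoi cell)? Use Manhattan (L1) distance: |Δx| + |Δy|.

K

d(P,A) = |13−13| + |2−9| = 0 + 7 = 7
d(P,B) = |13−13| + |2−15| = 0 + 13 = 13
d(P,C) = |13−12| + |2−14| = 1 + 12 = 13
d(P,D) = |13−5| + |2−6| = 8 + 4 = 12
d(P,E) = |13−4| + |2−4| = 9 + 2 = 11
d(P,F) = |13−16| + |2−10| = 3 + 8 = 11
d(P,G) = |13−4| + |2−7| = 9 + 5 = 14
d(P,H) = |13−5| + |2−13| = 8 + 11 = 19
d(P,J) = |13−11| + |2−10| = 2 + 8 = 10
d(P,K) = |13−10| + |2−3| = 3 + 1 = 4
d(P,L) = |13−6| + |2−11| = 7 + 9 = 16
d(P,M) = |13−5| + |2−0| = 8 + 2 = 10
Minimum is at K.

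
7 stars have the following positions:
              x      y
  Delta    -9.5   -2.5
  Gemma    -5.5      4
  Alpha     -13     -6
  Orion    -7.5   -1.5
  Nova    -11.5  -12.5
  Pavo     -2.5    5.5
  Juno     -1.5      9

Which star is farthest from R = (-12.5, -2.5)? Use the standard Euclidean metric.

Juno

Since √ is increasing, it suffices to compare squared distances:
d²(R, Delta) = (-12.5−(-9.5))² + (-2.5−(-2.5))² = 9 + 0 = 9
d²(R, Gemma) = (-12.5−(-5.5))² + (-2.5−4)² = 49 + 42.25 = 91.25
d²(R, Alpha) = (-12.5−(-13))² + (-2.5−(-6))² = 0.25 + 12.25 = 12.5
d²(R, Orion) = (-12.5−(-7.5))² + (-2.5−(-1.5))² = 25 + 1 = 26
d²(R, Nova) = (-12.5−(-11.5))² + (-2.5−(-12.5))² = 1 + 100 = 101
d²(R, Pavo) = (-12.5−(-2.5))² + (-2.5−5.5)² = 100 + 64 = 164
d²(R, Juno) = (-12.5−(-1.5))² + (-2.5−9)² = 121 + 132.25 = 253.25
The largest is to Juno.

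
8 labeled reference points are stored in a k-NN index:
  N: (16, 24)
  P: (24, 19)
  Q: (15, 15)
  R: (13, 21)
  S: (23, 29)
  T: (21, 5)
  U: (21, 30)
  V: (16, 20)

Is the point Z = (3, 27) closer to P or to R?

R

Compare squared distances:
|ZP|² = (3−24)² + (27−19)² = 441 + 64 = 505
|ZR|² = (3−13)² + (27−21)² = 100 + 36 = 136
505 > 136, so R is closer.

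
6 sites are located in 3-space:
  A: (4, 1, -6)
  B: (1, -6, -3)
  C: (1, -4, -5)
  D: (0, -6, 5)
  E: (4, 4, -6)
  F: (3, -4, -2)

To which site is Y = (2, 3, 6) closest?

Squared Euclidean distances:
|YA|² = (2−4)² + (3−1)² + (6−(-6))² = 4 + 4 + 144 = 152
|YB|² = (2−1)² + (3−(-6))² + (6−(-3))² = 1 + 81 + 81 = 163
|YC|² = (2−1)² + (3−(-4))² + (6−(-5))² = 1 + 49 + 121 = 171
|YD|² = (2−0)² + (3−(-6))² + (6−5)² = 4 + 81 + 1 = 86
|YE|² = (2−4)² + (3−4)² + (6−(-6))² = 4 + 1 + 144 = 149
|YF|² = (2−3)² + (3−(-4))² + (6−(-2))² = 1 + 49 + 64 = 114
Minimum is at D.

D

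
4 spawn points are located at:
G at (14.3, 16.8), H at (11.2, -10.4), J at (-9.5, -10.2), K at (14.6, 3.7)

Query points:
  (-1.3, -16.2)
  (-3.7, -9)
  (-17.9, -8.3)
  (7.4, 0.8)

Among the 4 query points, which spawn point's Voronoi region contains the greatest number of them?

J

(-1.3, -16.2) — d² to each: G:1332.36, H:189.89, J:103.24, K:648.82 → nearest is J
(-3.7, -9) — d² to each: G:989.64, H:223.97, J:35.08, K:496.18 → nearest is J
(-17.9, -8.3) — d² to each: G:1666.85, H:851.22, J:74.17, K:1200.25 → nearest is J
(7.4, 0.8) — d² to each: G:303.61, H:139.88, J:406.61, K:60.25 → nearest is K
Tally — J:3, K:1. J captures the most (3).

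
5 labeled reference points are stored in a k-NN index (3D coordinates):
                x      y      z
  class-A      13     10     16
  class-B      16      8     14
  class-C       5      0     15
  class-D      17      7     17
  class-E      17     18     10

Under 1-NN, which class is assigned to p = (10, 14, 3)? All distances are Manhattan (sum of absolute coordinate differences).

class-E

d(p, class-A) = |10−13| + |14−10| + |3−16| = 3 + 4 + 13 = 20
d(p, class-B) = |10−16| + |14−8| + |3−14| = 6 + 6 + 11 = 23
d(p, class-C) = |10−5| + |14−0| + |3−15| = 5 + 14 + 12 = 31
d(p, class-D) = |10−17| + |14−7| + |3−17| = 7 + 7 + 14 = 28
d(p, class-E) = |10−17| + |14−18| + |3−10| = 7 + 4 + 7 = 18
class-E is nearest.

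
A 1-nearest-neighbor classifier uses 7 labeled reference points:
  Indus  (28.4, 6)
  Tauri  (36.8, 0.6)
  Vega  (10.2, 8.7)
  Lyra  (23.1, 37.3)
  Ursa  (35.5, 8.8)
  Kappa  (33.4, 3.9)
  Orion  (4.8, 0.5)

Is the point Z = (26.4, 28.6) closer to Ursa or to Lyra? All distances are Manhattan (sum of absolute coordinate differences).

Lyra

d(Z, Ursa) = |26.4−35.5| + |28.6−8.8| = 9.1 + 19.8 = 28.9
d(Z, Lyra) = |26.4−23.1| + |28.6−37.3| = 3.3 + 8.7 = 12
28.9 > 12, so Lyra is closer.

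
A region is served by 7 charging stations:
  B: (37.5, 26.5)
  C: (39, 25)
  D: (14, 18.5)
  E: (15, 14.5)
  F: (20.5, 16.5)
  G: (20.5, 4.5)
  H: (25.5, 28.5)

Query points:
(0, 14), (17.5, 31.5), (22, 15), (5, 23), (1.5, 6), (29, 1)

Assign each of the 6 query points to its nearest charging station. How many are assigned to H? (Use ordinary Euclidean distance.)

(0, 14) — d² to each: B:1562.5, C:1642, D:216.25, E:225.25, F:426.5, G:510.5, H:860.5 → nearest is D
(17.5, 31.5) — d² to each: B:425, C:504.5, D:181.25, E:295.25, F:234, G:738, H:73 → nearest is H
(22, 15) — d² to each: B:372.5, C:389, D:76.25, E:49.25, F:4.5, G:112.5, H:194.5 → nearest is F
(5, 23) — d² to each: B:1068.5, C:1160, D:101.25, E:172.25, F:282.5, G:582.5, H:450.5 → nearest is D
(1.5, 6) — d² to each: B:1716.25, C:1767.25, D:312.5, E:254.5, F:471.25, G:363.25, H:1082.25 → nearest is E
(29, 1) — d² to each: B:722.5, C:676, D:531.25, E:378.25, F:312.5, G:84.5, H:768.5 → nearest is G
1 of the 6 points has H as nearest.

1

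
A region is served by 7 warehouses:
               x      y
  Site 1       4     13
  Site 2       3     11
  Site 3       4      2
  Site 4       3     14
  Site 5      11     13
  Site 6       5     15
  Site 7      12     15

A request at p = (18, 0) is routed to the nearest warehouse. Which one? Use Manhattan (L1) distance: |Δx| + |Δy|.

Site 3

d(p, Site 1) = |18−4| + |0−13| = 14 + 13 = 27
d(p, Site 2) = |18−3| + |0−11| = 15 + 11 = 26
d(p, Site 3) = |18−4| + |0−2| = 14 + 2 = 16
d(p, Site 4) = |18−3| + |0−14| = 15 + 14 = 29
d(p, Site 5) = |18−11| + |0−13| = 7 + 13 = 20
d(p, Site 6) = |18−5| + |0−15| = 13 + 15 = 28
d(p, Site 7) = |18−12| + |0−15| = 6 + 15 = 21
The smallest is to Site 3, so p lies in the Voronoi region of Site 3.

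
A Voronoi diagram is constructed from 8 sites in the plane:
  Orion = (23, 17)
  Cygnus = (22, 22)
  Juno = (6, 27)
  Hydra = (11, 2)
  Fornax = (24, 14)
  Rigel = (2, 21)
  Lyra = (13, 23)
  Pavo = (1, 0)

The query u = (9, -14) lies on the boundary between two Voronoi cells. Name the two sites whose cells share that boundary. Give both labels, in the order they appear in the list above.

Squared distances from u to each site:
d²(u, Orion) = (9−23)² + (-14−17)² = 196 + 961 = 1157
d²(u, Cygnus) = (9−22)² + (-14−22)² = 169 + 1296 = 1465
d²(u, Juno) = (9−6)² + (-14−27)² = 9 + 1681 = 1690
d²(u, Hydra) = (9−11)² + (-14−2)² = 4 + 256 = 260
d²(u, Fornax) = (9−24)² + (-14−14)² = 225 + 784 = 1009
d²(u, Rigel) = (9−2)² + (-14−21)² = 49 + 1225 = 1274
d²(u, Lyra) = (9−13)² + (-14−23)² = 16 + 1369 = 1385
d²(u, Pavo) = (9−1)² + (-14−0)² = 64 + 196 = 260
u is equidistant from Hydra and Pavo (both at squared distance 260), and every other site is strictly farther — so u lies on the Hydra–Pavo Voronoi edge.

Hydra and Pavo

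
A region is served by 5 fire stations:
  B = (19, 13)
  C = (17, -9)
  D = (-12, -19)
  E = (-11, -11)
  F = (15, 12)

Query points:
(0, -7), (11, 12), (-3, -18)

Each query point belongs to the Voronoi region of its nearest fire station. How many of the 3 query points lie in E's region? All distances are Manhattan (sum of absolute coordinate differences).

1

(0, -7) — d to each: B:39, C:19, D:24, E:15, F:34 → nearest is E
(11, 12) — d to each: B:9, C:27, D:54, E:45, F:4 → nearest is F
(-3, -18) — d to each: B:53, C:29, D:10, E:15, F:48 → nearest is D
1 of the 3 points has E as nearest.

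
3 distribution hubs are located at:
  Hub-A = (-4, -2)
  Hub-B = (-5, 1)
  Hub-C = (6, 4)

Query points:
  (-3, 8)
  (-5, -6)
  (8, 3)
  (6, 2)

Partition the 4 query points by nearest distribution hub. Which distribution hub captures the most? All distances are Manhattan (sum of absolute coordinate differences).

(-3, 8) — d to each: Hub-A:11, Hub-B:9, Hub-C:13 → nearest is Hub-B
(-5, -6) — d to each: Hub-A:5, Hub-B:7, Hub-C:21 → nearest is Hub-A
(8, 3) — d to each: Hub-A:17, Hub-B:15, Hub-C:3 → nearest is Hub-C
(6, 2) — d to each: Hub-A:14, Hub-B:12, Hub-C:2 → nearest is Hub-C
Tally — Hub-A:1, Hub-B:1, Hub-C:2. Hub-C captures the most (2).

Hub-C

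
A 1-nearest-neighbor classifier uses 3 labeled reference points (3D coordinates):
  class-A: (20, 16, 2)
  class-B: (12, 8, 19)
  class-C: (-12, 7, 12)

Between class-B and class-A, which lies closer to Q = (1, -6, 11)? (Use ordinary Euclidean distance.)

class-B

Compare squared distances:
d²(Q, class-B) = (1−12)² + (-6−8)² + (11−19)² = 121 + 196 + 64 = 381
d²(Q, class-A) = (1−20)² + (-6−16)² + (11−2)² = 361 + 484 + 81 = 926
381 < 926, so class-B is closer.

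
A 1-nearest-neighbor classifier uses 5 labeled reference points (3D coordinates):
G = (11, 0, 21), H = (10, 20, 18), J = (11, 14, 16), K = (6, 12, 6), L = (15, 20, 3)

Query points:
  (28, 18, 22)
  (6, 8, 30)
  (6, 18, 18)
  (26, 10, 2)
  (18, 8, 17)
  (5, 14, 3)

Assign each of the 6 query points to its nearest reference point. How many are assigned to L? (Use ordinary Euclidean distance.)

(28, 18, 22) — d² to each: G:614, H:344, J:341, K:776, L:534 → nearest is J
(6, 8, 30) — d² to each: G:170, H:304, J:257, K:592, L:954 → nearest is G
(6, 18, 18) — d² to each: G:358, H:20, J:45, K:180, L:310 → nearest is H
(26, 10, 2) — d² to each: G:686, H:612, J:437, K:420, L:222 → nearest is L
(18, 8, 17) — d² to each: G:129, H:209, J:86, K:281, L:349 → nearest is J
(5, 14, 3) — d² to each: G:556, H:286, J:205, K:14, L:136 → nearest is K
1 of the 6 points has L as nearest.

1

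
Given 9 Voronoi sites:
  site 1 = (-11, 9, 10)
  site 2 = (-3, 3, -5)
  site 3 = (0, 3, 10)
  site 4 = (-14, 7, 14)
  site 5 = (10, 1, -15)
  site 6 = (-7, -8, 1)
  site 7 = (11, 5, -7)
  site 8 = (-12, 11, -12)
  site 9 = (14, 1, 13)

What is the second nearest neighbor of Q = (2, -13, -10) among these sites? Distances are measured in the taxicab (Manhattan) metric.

site 2

d(Q, site 1) = 13 + 22 + 20 = 55
d(Q, site 2) = 5 + 16 + 5 = 26
d(Q, site 3) = 2 + 16 + 20 = 38
d(Q, site 4) = 16 + 20 + 24 = 60
d(Q, site 5) = 8 + 14 + 5 = 27
d(Q, site 6) = 9 + 5 + 11 = 25
d(Q, site 7) = 9 + 18 + 3 = 30
d(Q, site 8) = 14 + 24 + 2 = 40
d(Q, site 9) = 12 + 14 + 23 = 49
Sorted ascending: site 6, site 2, site 5, … — the second-nearest is site 2.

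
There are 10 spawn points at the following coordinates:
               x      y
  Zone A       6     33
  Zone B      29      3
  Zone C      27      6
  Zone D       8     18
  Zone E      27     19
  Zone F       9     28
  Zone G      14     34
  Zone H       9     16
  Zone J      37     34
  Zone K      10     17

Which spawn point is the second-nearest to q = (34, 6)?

Zone C

Squared Euclidean distances:
d²(q, Zone A) = (34−6)² + (6−33)² = 784 + 729 = 1513
d²(q, Zone B) = (34−29)² + (6−3)² = 25 + 9 = 34
d²(q, Zone C) = (34−27)² + (6−6)² = 49 + 0 = 49
d²(q, Zone D) = (34−8)² + (6−18)² = 676 + 144 = 820
d²(q, Zone E) = (34−27)² + (6−19)² = 49 + 169 = 218
d²(q, Zone F) = (34−9)² + (6−28)² = 625 + 484 = 1109
d²(q, Zone G) = (34−14)² + (6−34)² = 400 + 784 = 1184
d²(q, Zone H) = (34−9)² + (6−16)² = 625 + 100 = 725
d²(q, Zone J) = (34−37)² + (6−34)² = 9 + 784 = 793
d²(q, Zone K) = (34−10)² + (6−17)² = 576 + 121 = 697
Sorted ascending: Zone B, Zone C, Zone E, … — the second-nearest is Zone C.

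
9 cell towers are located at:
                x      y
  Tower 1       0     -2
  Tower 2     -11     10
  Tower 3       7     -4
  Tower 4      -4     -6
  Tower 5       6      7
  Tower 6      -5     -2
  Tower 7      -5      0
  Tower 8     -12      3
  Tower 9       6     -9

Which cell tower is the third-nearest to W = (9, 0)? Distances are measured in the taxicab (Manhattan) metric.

d(W, Tower 1) = |9−0| + |0−(-2)| = 9 + 2 = 11
d(W, Tower 2) = |9−(-11)| + |0−10| = 20 + 10 = 30
d(W, Tower 3) = |9−7| + |0−(-4)| = 2 + 4 = 6
d(W, Tower 4) = |9−(-4)| + |0−(-6)| = 13 + 6 = 19
d(W, Tower 5) = |9−6| + |0−7| = 3 + 7 = 10
d(W, Tower 6) = |9−(-5)| + |0−(-2)| = 14 + 2 = 16
d(W, Tower 7) = |9−(-5)| + |0−0| = 14 + 0 = 14
d(W, Tower 8) = |9−(-12)| + |0−3| = 21 + 3 = 24
d(W, Tower 9) = |9−6| + |0−(-9)| = 3 + 9 = 12
Sorted ascending: Tower 3, Tower 5, Tower 1, Tower 9, … — the third-nearest is Tower 1.

Tower 1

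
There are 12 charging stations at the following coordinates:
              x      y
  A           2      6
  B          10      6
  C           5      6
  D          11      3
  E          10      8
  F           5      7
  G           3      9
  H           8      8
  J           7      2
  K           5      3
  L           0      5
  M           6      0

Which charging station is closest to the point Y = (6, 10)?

Squared Euclidean distances:
|YA|² = 16 + 16 = 32
|YB|² = 16 + 16 = 32
|YC|² = 1 + 16 = 17
|YD|² = 25 + 49 = 74
|YE|² = 16 + 4 = 20
|YF|² = 1 + 9 = 10
|YG|² = 9 + 1 = 10
|YH|² = 4 + 4 = 8
|YJ|² = 1 + 64 = 65
|YK|² = 1 + 49 = 50
|YL|² = 36 + 25 = 61
|YM|² = 0 + 100 = 100
H is nearest.

H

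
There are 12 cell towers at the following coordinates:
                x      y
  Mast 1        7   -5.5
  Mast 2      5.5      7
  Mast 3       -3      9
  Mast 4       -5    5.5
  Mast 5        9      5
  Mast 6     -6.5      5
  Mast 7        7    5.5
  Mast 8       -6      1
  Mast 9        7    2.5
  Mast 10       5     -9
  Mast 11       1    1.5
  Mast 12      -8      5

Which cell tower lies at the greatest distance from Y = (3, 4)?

Mast 10

Squared Euclidean distances:
d²(Y, Mast 1) = (3−7)² + (4−(-5.5))² = 16 + 90.25 = 106.25
d²(Y, Mast 2) = (3−5.5)² + (4−7)² = 6.25 + 9 = 15.25
d²(Y, Mast 3) = (3−(-3))² + (4−9)² = 36 + 25 = 61
d²(Y, Mast 4) = (3−(-5))² + (4−5.5)² = 64 + 2.25 = 66.25
d²(Y, Mast 5) = (3−9)² + (4−5)² = 36 + 1 = 37
d²(Y, Mast 6) = (3−(-6.5))² + (4−5)² = 90.25 + 1 = 91.25
d²(Y, Mast 7) = (3−7)² + (4−5.5)² = 16 + 2.25 = 18.25
d²(Y, Mast 8) = (3−(-6))² + (4−1)² = 81 + 9 = 90
d²(Y, Mast 9) = (3−7)² + (4−2.5)² = 16 + 2.25 = 18.25
d²(Y, Mast 10) = (3−5)² + (4−(-9))² = 4 + 169 = 173
d²(Y, Mast 11) = (3−1)² + (4−1.5)² = 4 + 6.25 = 10.25
d²(Y, Mast 12) = (3−(-8))² + (4−5)² = 121 + 1 = 122
The largest is to Mast 10.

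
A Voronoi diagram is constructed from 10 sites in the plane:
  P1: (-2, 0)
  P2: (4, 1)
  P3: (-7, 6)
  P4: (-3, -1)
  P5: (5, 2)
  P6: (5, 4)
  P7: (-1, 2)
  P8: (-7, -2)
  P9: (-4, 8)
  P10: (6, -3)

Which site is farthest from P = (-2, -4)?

P9

Since √ is increasing, it suffices to compare squared distances:
|PP1|² = (-2−(-2))² + (-4−0)² = 0 + 16 = 16
|PP2|² = (-2−4)² + (-4−1)² = 36 + 25 = 61
|PP3|² = (-2−(-7))² + (-4−6)² = 25 + 100 = 125
|PP4|² = (-2−(-3))² + (-4−(-1))² = 1 + 9 = 10
|PP5|² = (-2−5)² + (-4−2)² = 49 + 36 = 85
|PP6|² = (-2−5)² + (-4−4)² = 49 + 64 = 113
|PP7|² = (-2−(-1))² + (-4−2)² = 1 + 36 = 37
|PP8|² = (-2−(-7))² + (-4−(-2))² = 25 + 4 = 29
|PP9|² = (-2−(-4))² + (-4−8)² = 4 + 144 = 148
d²(P, P10) = (-2−6)² + (-4−(-3))² = 64 + 1 = 65
The largest is to P9.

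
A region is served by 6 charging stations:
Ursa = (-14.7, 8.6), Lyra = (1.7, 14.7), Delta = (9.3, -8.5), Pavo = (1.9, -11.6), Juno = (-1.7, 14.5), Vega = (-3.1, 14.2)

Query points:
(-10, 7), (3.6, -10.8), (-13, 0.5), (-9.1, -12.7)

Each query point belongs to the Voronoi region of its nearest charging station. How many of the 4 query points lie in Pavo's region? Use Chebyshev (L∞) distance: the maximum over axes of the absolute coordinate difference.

(-10, 7) — d to each: Ursa:4.7, Lyra:11.7, Delta:19.3, Pavo:18.6, Juno:8.3, Vega:7.2 → nearest is Ursa
(3.6, -10.8) — d to each: Ursa:19.4, Lyra:25.5, Delta:5.7, Pavo:1.7, Juno:25.3, Vega:25 → nearest is Pavo
(-13, 0.5) — d to each: Ursa:8.1, Lyra:14.7, Delta:22.3, Pavo:14.9, Juno:14, Vega:13.7 → nearest is Ursa
(-9.1, -12.7) — d to each: Ursa:21.3, Lyra:27.4, Delta:18.4, Pavo:11, Juno:27.2, Vega:26.9 → nearest is Pavo
2 of the 4 points have Pavo as nearest.

2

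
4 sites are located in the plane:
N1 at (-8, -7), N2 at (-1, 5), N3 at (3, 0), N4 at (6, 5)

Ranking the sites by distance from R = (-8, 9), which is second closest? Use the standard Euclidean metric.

N3

Since √ is increasing, it suffices to compare squared distances:
|RN1|² = (-8−(-8))² + (9−(-7))² = 0 + 256 = 256
|RN2|² = (-8−(-1))² + (9−5)² = 49 + 16 = 65
|RN3|² = (-8−3)² + (9−0)² = 121 + 81 = 202
|RN4|² = (-8−6)² + (9−5)² = 196 + 16 = 212
Sorted ascending: N2, N3, N4, … — the second-nearest is N3.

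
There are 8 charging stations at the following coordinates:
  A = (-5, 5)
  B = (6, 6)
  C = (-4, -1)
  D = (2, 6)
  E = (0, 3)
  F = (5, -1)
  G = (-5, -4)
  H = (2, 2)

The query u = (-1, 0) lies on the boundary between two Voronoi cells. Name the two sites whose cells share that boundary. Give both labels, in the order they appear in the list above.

Squared distances from u to each site:
|uA|² = 16 + 25 = 41
|uB|² = 49 + 36 = 85
|uC|² = 9 + 1 = 10
|uD|² = 9 + 36 = 45
|uE|² = 1 + 9 = 10
|uF|² = 36 + 1 = 37
|uG|² = 16 + 16 = 32
|uH|² = 9 + 4 = 13
u is equidistant from C and E (both at squared distance 10), and every other site is strictly farther — so u lies on the C–E Voronoi edge.

C and E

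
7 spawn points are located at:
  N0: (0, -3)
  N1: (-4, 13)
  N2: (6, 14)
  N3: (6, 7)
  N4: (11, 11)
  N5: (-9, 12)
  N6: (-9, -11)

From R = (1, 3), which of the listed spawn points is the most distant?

N6

Compare squared distances (the ordering matches that of the actual distances):
|RN0|² = (1−0)² + (3−(-3))² = 1 + 36 = 37
|RN1|² = (1−(-4))² + (3−13)² = 25 + 100 = 125
|RN2|² = (1−6)² + (3−14)² = 25 + 121 = 146
|RN3|² = (1−6)² + (3−7)² = 25 + 16 = 41
|RN4|² = (1−11)² + (3−11)² = 100 + 64 = 164
|RN5|² = (1−(-9))² + (3−12)² = 100 + 81 = 181
|RN6|² = (1−(-9))² + (3−(-11))² = 100 + 196 = 296
The largest is to N6.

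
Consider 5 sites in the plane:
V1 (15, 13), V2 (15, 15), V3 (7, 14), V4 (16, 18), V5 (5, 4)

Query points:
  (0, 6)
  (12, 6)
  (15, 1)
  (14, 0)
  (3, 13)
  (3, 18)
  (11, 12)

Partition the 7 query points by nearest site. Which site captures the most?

(0, 6) — d² to each: V1:274, V2:306, V3:113, V4:400, V5:29 → nearest is V5
(12, 6) — d² to each: V1:58, V2:90, V3:89, V4:160, V5:53 → nearest is V5
(15, 1) — d² to each: V1:144, V2:196, V3:233, V4:290, V5:109 → nearest is V5
(14, 0) — d² to each: V1:170, V2:226, V3:245, V4:328, V5:97 → nearest is V5
(3, 13) — d² to each: V1:144, V2:148, V3:17, V4:194, V5:85 → nearest is V3
(3, 18) — d² to each: V1:169, V2:153, V3:32, V4:169, V5:200 → nearest is V3
(11, 12) — d² to each: V1:17, V2:25, V3:20, V4:61, V5:100 → nearest is V1
Tally — V1:1, V3:2, V5:4. V5 captures the most (4).

V5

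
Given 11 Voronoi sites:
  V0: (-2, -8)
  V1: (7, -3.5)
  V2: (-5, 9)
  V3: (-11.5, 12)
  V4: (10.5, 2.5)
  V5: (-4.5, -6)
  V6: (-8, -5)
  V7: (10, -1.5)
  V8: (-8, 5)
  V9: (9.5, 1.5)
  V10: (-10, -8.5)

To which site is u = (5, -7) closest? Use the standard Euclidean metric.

V1

Squared Euclidean distances:
|uV0|² = (5−(-2))² + (-7−(-8))² = 49 + 1 = 50
|uV1|² = (5−7)² + (-7−(-3.5))² = 4 + 12.25 = 16.25
|uV2|² = (5−(-5))² + (-7−9)² = 100 + 256 = 356
|uV3|² = (5−(-11.5))² + (-7−12)² = 272.25 + 361 = 633.25
|uV4|² = (5−10.5)² + (-7−2.5)² = 30.25 + 90.25 = 120.5
|uV5|² = (5−(-4.5))² + (-7−(-6))² = 90.25 + 1 = 91.25
|uV6|² = (5−(-8))² + (-7−(-5))² = 169 + 4 = 173
|uV7|² = (5−10)² + (-7−(-1.5))² = 25 + 30.25 = 55.25
|uV8|² = (5−(-8))² + (-7−5)² = 169 + 144 = 313
|uV9|² = (5−9.5)² + (-7−1.5)² = 20.25 + 72.25 = 92.5
d²(u, V10) = (5−(-10))² + (-7−(-8.5))² = 225 + 2.25 = 227.25
V1 is nearest.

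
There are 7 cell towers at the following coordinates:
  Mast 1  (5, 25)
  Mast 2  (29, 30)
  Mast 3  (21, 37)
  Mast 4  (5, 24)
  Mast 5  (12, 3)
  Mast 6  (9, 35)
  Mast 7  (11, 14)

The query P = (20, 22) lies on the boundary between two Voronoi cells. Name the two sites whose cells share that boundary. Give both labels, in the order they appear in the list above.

Mast 2 and Mast 7

Squared distances from P to each site:
d²(P, Mast 1) = (20−5)² + (22−25)² = 225 + 9 = 234
d²(P, Mast 2) = (20−29)² + (22−30)² = 81 + 64 = 145
d²(P, Mast 3) = (20−21)² + (22−37)² = 1 + 225 = 226
d²(P, Mast 4) = (20−5)² + (22−24)² = 225 + 4 = 229
d²(P, Mast 5) = (20−12)² + (22−3)² = 64 + 361 = 425
d²(P, Mast 6) = (20−9)² + (22−35)² = 121 + 169 = 290
d²(P, Mast 7) = (20−11)² + (22−14)² = 81 + 64 = 145
P is equidistant from Mast 2 and Mast 7 (both at squared distance 145), and every other site is strictly farther — so P lies on the Mast 2–Mast 7 Voronoi edge.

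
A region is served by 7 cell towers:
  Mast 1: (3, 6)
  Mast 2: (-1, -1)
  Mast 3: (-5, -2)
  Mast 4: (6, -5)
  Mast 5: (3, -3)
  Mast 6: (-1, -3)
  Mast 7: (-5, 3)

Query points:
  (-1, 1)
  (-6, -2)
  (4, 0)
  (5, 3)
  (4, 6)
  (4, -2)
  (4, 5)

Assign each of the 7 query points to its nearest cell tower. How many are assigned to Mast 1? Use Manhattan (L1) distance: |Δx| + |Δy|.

(-1, 1) — d to each: Mast 1:9, Mast 2:2, Mast 3:7, Mast 4:13, Mast 5:8, Mast 6:4, Mast 7:6 → nearest is Mast 2
(-6, -2) — d to each: Mast 1:17, Mast 2:6, Mast 3:1, Mast 4:15, Mast 5:10, Mast 6:6, Mast 7:6 → nearest is Mast 3
(4, 0) — d to each: Mast 1:7, Mast 2:6, Mast 3:11, Mast 4:7, Mast 5:4, Mast 6:8, Mast 7:12 → nearest is Mast 5
(5, 3) — d to each: Mast 1:5, Mast 2:10, Mast 3:15, Mast 4:9, Mast 5:8, Mast 6:12, Mast 7:10 → nearest is Mast 1
(4, 6) — d to each: Mast 1:1, Mast 2:12, Mast 3:17, Mast 4:13, Mast 5:10, Mast 6:14, Mast 7:12 → nearest is Mast 1
(4, -2) — d to each: Mast 1:9, Mast 2:6, Mast 3:9, Mast 4:5, Mast 5:2, Mast 6:6, Mast 7:14 → nearest is Mast 5
(4, 5) — d to each: Mast 1:2, Mast 2:11, Mast 3:16, Mast 4:12, Mast 5:9, Mast 6:13, Mast 7:11 → nearest is Mast 1
3 of the 7 points have Mast 1 as nearest.

3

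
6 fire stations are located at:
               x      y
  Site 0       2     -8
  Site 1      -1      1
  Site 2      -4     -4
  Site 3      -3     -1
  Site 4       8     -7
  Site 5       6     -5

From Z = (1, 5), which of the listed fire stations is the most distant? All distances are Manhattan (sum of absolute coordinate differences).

d(Z, Site 0) = |1−2| + |5−(-8)| = 1 + 13 = 14
d(Z, Site 1) = |1−(-1)| + |5−1| = 2 + 4 = 6
d(Z, Site 2) = |1−(-4)| + |5−(-4)| = 5 + 9 = 14
d(Z, Site 3) = |1−(-3)| + |5−(-1)| = 4 + 6 = 10
d(Z, Site 4) = |1−8| + |5−(-7)| = 7 + 12 = 19
d(Z, Site 5) = |1−6| + |5−(-5)| = 5 + 10 = 15
The largest is to Site 4.

Site 4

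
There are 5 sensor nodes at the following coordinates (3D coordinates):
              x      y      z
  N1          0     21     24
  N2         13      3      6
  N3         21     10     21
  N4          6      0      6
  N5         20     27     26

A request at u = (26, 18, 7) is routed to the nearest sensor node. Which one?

N3

Compare squared distances (the ordering matches that of the actual distances):
|uN1|² = (26−0)² + (18−21)² + (7−24)² = 676 + 9 + 289 = 974
|uN2|² = (26−13)² + (18−3)² + (7−6)² = 169 + 225 + 1 = 395
|uN3|² = (26−21)² + (18−10)² + (7−21)² = 25 + 64 + 196 = 285
|uN4|² = (26−6)² + (18−0)² + (7−6)² = 400 + 324 + 1 = 725
|uN5|² = (26−20)² + (18−27)² + (7−26)² = 36 + 81 + 361 = 478
Minimum is at N3.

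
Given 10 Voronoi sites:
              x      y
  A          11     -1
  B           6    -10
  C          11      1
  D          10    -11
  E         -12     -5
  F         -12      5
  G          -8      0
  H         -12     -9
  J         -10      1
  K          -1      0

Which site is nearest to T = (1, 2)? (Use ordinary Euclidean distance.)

K

Squared Euclidean distances:
|TA|² = 100 + 9 = 109
|TB|² = 25 + 144 = 169
|TC|² = 100 + 1 = 101
|TD|² = 81 + 169 = 250
|TE|² = 169 + 49 = 218
|TF|² = 169 + 9 = 178
|TG|² = 81 + 4 = 85
|TH|² = 169 + 121 = 290
|TJ|² = 121 + 1 = 122
|TK|² = 4 + 4 = 8
The smallest is to K, so T lies in the Voronoi region of K.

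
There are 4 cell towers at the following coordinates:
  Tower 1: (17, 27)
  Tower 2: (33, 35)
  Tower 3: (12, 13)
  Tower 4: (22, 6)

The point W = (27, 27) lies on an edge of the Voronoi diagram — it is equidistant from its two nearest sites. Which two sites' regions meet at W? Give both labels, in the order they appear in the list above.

Squared distances from W to each site:
d²(W, Tower 1) = 100 + 0 = 100
d²(W, Tower 2) = 36 + 64 = 100
d²(W, Tower 3) = 225 + 196 = 421
d²(W, Tower 4) = 25 + 441 = 466
W is equidistant from Tower 1 and Tower 2 (both at squared distance 100), and every other site is strictly farther — so W lies on the Tower 1–Tower 2 Voronoi edge.

Tower 1 and Tower 2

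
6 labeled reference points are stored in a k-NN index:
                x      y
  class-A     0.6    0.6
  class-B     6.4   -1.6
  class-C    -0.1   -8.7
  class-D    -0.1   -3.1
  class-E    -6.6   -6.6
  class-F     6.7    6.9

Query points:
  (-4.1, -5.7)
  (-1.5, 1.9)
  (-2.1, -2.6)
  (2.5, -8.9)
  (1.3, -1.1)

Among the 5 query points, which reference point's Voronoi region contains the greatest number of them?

class-A

(-4.1, -5.7) — d² to each: class-A:61.78, class-B:127.06, class-C:25, class-D:22.76, class-E:7.06, class-F:275.4 → nearest is class-E
(-1.5, 1.9) — d² to each: class-A:6.1, class-B:74.66, class-C:114.32, class-D:26.96, class-E:98.26, class-F:92.24 → nearest is class-A
(-2.1, -2.6) — d² to each: class-A:17.53, class-B:73.25, class-C:41.21, class-D:4.25, class-E:36.25, class-F:167.69 → nearest is class-D
(2.5, -8.9) — d² to each: class-A:93.86, class-B:68.5, class-C:6.8, class-D:40.4, class-E:88.1, class-F:267.28 → nearest is class-C
(1.3, -1.1) — d² to each: class-A:3.38, class-B:26.26, class-C:59.72, class-D:5.96, class-E:92.66, class-F:93.16 → nearest is class-A
Tally — class-A:2, class-C:1, class-D:1, class-E:1. class-A captures the most (2).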